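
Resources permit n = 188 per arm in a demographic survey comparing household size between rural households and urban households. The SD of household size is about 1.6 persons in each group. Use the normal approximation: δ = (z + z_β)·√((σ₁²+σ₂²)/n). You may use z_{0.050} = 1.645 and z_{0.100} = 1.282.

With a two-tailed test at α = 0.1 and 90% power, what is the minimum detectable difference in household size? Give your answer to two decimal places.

Minimum detectable difference ≈ 0.48 persons

δ = (z_{α/2} + z_β) · √((σ₁²+σ₂²)/n)
  = (1.645 + 1.282) · √(5.12/188)
  = 2.927 · √0.02723
  = 2.927 · 0.1650
  = 0.4830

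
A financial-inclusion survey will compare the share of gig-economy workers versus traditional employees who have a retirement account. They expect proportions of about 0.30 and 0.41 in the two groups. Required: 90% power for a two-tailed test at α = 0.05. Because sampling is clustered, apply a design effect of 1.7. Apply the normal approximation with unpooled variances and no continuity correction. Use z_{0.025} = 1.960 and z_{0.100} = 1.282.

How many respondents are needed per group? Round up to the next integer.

n = 668 per group

n = (z_{α/2} + z_β)² · [p₁(1−p₁) + p₂(1−p₂)] / (p₁ − p₂)²
  = (1.960 + 1.282)² · (0.30·0.70 + 0.41·0.59) / (-0.11)²
  = (3.242)² · (0.2100 + 0.2419) / 0.0121
  = 10.5106 · 0.4519 / 0.0121
  = 392.54
Design effect: 1.7 × 392.54 = 667.32.
Round up → n = 668 per group.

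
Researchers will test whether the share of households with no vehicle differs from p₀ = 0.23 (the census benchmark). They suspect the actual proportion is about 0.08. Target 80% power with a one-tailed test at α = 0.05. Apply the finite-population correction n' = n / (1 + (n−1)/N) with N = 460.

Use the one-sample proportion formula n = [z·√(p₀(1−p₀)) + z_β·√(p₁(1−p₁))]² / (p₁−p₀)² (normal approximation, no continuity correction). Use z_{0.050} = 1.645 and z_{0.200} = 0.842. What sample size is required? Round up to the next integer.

n = [z_α·√(p₀q₀) + z_β·√(p₁q₁)]² / (p₁ − p₀)²
  = [1.645·√(0.23·0.77) + 0.842·√(0.08·0.92)]² / (-0.15)²
  = [1.645·0.4208 + 0.842·0.2713]² / 0.0225
  = [0.9207]² / 0.0225
  = 37.67
Finite-population correction (N = 460): 37.67 / (1 + (37.67 − 1)/460) = 34.89.
Round up → n = 35.

n = 35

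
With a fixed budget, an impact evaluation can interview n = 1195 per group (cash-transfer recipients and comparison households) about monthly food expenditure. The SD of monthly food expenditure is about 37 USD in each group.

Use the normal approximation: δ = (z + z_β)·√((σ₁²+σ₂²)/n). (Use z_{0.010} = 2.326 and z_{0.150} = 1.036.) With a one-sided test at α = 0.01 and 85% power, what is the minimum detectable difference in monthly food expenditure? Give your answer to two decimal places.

Minimum detectable difference ≈ 5.09 USD

δ = (z_α + z_β) · √((σ₁²+σ₂²)/n)
  = (2.326 + 1.036) · √(2738/1195)
  = 3.362 · √2.2912
  = 3.362 · 1.5137
  = 5.0890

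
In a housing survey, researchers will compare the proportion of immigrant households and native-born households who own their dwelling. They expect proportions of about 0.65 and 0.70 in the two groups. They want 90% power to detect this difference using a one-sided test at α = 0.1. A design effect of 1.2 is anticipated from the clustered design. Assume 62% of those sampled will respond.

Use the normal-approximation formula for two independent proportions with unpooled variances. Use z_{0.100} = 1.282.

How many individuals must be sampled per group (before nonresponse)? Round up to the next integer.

n = (z_α + z_β)² · [p₁(1−p₁) + p₂(1−p₂)] / (p₁ − p₂)²
  = (1.282 + 1.282)² · (0.65·0.35 + 0.70·0.30) / (-0.05)²
  = (2.564)² · (0.2275 + 0.2100) / 0.0025
  = 6.5741 · 0.4375 / 0.0025
  = 1150.47
Design effect: 1.2 × 1150.47 = 1380.56.
Adjust for 62% response: 1380.56 / 0.62 = 2226.71.
Round up → n = 2227 per group.

n = 2227 per group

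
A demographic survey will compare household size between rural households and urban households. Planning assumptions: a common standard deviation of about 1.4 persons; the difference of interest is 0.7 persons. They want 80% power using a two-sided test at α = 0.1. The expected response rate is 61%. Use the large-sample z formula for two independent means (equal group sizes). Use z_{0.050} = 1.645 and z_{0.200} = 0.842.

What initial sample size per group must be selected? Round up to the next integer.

n = (z_{α/2} + z_β)² · (σ₁² + σ₂²) / δ²
  = (1.645 + 0.842)² · (2·1.4² = 3.92) / 0.7²
  = 6.1852 · 3.92 / 0.49
  = 49.48
Adjust for 61% response: 49.48 / 0.61 = 81.12.
Round up → n = 82 per group.

n = 82 per group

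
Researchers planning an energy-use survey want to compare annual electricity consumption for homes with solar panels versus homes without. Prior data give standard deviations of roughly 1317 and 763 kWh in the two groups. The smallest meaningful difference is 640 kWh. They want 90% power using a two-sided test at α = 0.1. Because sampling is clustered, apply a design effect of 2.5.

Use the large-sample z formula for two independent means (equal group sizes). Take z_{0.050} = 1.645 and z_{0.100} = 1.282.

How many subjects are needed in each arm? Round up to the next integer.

n = (z_{α/2} + z_β)² · (σ₁² + σ₂²) / δ²
  = (1.645 + 1.282)² · (1317² + 763² = 2316658) / 640²
  = 8.5673 · 2316658 / 409600
  = 48.46
Design effect: 2.5 × 48.46 = 121.14.
Round up → n = 122 per group.

n = 122 per group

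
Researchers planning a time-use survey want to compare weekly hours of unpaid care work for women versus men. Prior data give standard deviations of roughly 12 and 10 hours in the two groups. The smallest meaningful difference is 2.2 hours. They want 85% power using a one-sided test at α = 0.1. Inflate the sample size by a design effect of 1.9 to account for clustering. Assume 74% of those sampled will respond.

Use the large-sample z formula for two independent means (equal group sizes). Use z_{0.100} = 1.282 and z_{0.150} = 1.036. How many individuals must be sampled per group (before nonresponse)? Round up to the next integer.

n = 696 per group

n = (z_α + z_β)² · (σ₁² + σ₂²) / δ²
  = (1.282 + 1.036)² · (12² + 10² = 244) / 2.2²
  = 5.3731 · 244 / 4.84
  = 270.88
Design effect: 1.9 × 270.88 = 514.67.
Adjust for 74% response: 514.67 / 0.74 = 695.49.
Round up → n = 696 per group.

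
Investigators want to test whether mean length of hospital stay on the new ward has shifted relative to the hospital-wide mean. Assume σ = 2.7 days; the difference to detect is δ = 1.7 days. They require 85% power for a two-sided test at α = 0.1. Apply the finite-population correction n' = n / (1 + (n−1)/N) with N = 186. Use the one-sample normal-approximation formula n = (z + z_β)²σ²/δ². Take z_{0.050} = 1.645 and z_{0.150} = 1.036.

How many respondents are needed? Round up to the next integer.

n = 17

n = (z_{α/2} + z_β)² · σ² / δ²
  = (1.645 + 1.036)² · 2.7² / 1.7²
  = 7.1878 · 7.29 / 2.89
  = 18.13
Finite-population correction (N = 186): 18.13 / (1 + (18.13 − 1)/186) = 16.60.
Round up → n = 17.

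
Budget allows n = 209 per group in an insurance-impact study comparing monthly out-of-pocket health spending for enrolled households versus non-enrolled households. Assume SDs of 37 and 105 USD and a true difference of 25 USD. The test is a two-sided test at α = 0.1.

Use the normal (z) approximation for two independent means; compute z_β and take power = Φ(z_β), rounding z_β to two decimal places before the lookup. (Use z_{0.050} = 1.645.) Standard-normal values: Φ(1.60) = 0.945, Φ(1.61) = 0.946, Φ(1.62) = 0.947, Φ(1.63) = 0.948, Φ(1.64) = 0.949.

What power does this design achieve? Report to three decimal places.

Power ≈ 0.945

z_β = δ·√(n/(σ₁²+σ₂²)) − z_{α/2}
    = 25 · √(209/12394) − 1.645
    = 25 · 0.12986 − 1.645
    = 3.2464 − 1.645 = 1.6014 → 1.60
Power = Φ(1.60) = 0.945.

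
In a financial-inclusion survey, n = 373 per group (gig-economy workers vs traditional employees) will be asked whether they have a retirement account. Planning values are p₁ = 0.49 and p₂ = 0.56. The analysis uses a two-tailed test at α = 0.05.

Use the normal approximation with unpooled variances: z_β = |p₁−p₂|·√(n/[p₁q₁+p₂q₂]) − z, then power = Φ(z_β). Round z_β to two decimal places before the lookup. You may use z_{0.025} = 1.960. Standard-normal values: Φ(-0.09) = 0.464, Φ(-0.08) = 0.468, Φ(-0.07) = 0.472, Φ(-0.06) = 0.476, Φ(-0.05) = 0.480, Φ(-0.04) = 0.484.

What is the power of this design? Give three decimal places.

z_β = |p₁−p₂|·√(n/[p₁q₁+p₂q₂]) − z_{α/2}
    = 0.07 · √(373/0.4963) − 1.960
    = 0.07 · 27.4146 − 1.960
    = 1.9190 − 1.960 = -0.0410 → -0.04
Power = Φ(-0.04) = 0.484.

Power ≈ 0.484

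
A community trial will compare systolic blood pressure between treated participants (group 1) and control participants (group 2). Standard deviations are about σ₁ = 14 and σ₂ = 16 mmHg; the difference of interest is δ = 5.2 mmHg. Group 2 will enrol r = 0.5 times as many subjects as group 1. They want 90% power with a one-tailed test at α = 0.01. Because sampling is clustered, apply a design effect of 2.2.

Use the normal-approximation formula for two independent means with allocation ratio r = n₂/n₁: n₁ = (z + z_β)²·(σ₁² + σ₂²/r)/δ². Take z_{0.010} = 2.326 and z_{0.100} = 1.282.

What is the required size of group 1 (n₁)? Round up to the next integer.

n₁ = (z_α + z_β)² · (σ₁² + σ₂²/r) / δ²
   = (2.326 + 1.282)² · (14² + 16²/0.5) / 5.2²
   = 13.0177 · (196 + 512) / 27.04
   = 13.0177 · 708 / 27.04
   = 340.85
Design effect: 2.2 × 340.85 = 749.86.
Round up → n₁ = 750; n₂ = r·n₁ = 0.5 × 750 = 375.

n₁ = 750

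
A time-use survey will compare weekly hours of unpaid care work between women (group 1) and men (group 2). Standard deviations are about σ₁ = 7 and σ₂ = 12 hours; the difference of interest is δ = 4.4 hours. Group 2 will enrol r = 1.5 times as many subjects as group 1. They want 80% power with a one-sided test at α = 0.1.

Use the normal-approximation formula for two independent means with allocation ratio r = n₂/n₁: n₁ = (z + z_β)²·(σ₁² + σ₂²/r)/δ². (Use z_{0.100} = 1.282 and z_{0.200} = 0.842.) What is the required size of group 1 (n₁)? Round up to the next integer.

n₁ = (z_α + z_β)² · (σ₁² + σ₂²/r) / δ²
   = (1.282 + 0.842)² · (7² + 12²/1.5) / 4.4²
   = 4.5114 · (49 + 96) / 19.36
   = 4.5114 · 145 / 19.36
   = 33.79
Round up → n₁ = 34; n₂ = r·n₁ = 1.5 × 34 = 51.

n₁ = 34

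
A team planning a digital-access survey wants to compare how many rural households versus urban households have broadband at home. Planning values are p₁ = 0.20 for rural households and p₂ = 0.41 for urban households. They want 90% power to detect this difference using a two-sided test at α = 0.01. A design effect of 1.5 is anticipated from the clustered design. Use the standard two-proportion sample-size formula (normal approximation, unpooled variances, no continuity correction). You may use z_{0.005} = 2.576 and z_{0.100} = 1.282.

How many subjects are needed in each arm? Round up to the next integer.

n = (z_{α/2} + z_β)² · [p₁(1−p₁) + p₂(1−p₂)] / (p₁ − p₂)²
  = (2.576 + 1.282)² · (0.20·0.80 + 0.41·0.59) / (-0.21)²
  = (3.858)² · (0.1600 + 0.2419) / 0.0441
  = 14.8842 · 0.4019 / 0.0441
  = 135.65
Design effect: 1.5 × 135.65 = 203.47.
Round up → n = 204 per group.

n = 204 per group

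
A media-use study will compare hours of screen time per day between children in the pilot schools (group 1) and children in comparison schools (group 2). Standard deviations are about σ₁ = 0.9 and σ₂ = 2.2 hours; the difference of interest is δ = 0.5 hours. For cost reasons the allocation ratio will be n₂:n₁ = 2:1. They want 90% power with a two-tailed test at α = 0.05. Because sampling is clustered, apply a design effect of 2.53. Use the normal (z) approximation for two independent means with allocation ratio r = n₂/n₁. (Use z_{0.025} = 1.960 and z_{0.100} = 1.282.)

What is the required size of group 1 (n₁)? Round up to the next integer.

n₁ = (z_{α/2} + z_β)² · (σ₁² + σ₂²/r) / δ²
   = (1.960 + 1.282)² · (0.9² + 2.2²/2) / 0.5²
   = 10.5106 · (0.81 + 2.42) / 0.25
   = 10.5106 · 3.23 / 0.25
   = 135.80
Design effect: 2.53 × 135.80 = 343.57.
Round up → n₁ = 344; n₂ = r·n₁ = 2 × 344 = 688.

n₁ = 344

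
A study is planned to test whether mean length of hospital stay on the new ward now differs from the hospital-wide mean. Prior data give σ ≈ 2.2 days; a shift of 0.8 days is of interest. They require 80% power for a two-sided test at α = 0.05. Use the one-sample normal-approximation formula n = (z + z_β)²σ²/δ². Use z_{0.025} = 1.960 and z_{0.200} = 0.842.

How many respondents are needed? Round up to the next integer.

n = (z_{α/2} + z_β)² · σ² / δ²
  = (1.960 + 0.842)² · 2.2² / 0.8²
  = 7.8512 · 4.84 / 0.64
  = 59.37
Round up → n = 60.

n = 60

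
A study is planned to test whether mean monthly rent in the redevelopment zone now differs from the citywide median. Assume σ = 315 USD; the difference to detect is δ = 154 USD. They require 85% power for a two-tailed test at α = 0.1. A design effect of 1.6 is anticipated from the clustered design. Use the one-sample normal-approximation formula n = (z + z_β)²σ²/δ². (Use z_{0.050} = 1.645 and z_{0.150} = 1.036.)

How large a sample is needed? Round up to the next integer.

n = (z_{α/2} + z_β)² · σ² / δ²
  = (1.645 + 1.036)² · 315² / 154²
  = 7.1878 · 99225 / 23716
  = 30.07
Design effect: 1.6 × 30.07 = 48.12.
Round up → n = 49.

n = 49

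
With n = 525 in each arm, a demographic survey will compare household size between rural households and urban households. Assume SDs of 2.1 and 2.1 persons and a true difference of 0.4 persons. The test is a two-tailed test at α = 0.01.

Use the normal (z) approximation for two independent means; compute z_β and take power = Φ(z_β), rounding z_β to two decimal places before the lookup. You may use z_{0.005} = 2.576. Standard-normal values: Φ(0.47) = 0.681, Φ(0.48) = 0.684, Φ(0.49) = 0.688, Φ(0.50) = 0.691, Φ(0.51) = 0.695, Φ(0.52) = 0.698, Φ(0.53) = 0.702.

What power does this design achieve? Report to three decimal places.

z_β = δ·√(n/(σ₁²+σ₂²)) − z_{α/2}
    = 0.4 · √(525/8.82) − 2.576
    = 0.4 · 7.71517 − 2.576
    = 3.0861 − 2.576 = 0.5101 → 0.51
Power = Φ(0.51) = 0.695.

Power ≈ 0.695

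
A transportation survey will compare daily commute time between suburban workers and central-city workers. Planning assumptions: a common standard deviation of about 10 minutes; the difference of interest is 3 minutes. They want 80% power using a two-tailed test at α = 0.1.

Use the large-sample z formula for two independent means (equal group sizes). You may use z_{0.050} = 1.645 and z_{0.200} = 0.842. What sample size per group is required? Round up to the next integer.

n = (z_{α/2} + z_β)² · (σ₁² + σ₂²) / δ²
  = (1.645 + 0.842)² · (2·10² = 200) / 3²
  = 6.1852 · 200 / 9
  = 137.45
Round up → n = 138 per group.

n = 138 per group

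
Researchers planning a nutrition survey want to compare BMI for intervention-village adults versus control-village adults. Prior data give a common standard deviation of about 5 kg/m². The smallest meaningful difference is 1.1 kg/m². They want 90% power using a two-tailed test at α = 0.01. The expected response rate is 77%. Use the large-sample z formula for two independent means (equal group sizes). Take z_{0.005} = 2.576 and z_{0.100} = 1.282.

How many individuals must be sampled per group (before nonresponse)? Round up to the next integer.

n = 799 per group

n = (z_{α/2} + z_β)² · (σ₁² + σ₂²) / δ²
  = (2.576 + 1.282)² · (2·5² = 50) / 1.1²
  = 14.8842 · 50 / 1.21
  = 615.05
Adjust for 77% response: 615.05 / 0.77 = 798.76.
Round up → n = 799 per group.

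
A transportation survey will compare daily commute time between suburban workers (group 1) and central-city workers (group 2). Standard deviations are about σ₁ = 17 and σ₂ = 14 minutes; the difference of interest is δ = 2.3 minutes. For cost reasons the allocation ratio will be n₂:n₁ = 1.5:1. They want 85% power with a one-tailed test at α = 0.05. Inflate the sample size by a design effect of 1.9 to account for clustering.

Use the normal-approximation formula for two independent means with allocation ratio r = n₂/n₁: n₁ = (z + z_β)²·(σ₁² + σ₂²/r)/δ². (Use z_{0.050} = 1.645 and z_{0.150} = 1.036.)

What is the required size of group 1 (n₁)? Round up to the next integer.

n₁ = 1084

n₁ = (z_α + z_β)² · (σ₁² + σ₂²/r) / δ²
   = (1.645 + 1.036)² · (17² + 14²/1.5) / 2.3²
   = 7.1878 · (289 + 130.6667) / 5.29
   = 7.1878 · 419.6667 / 5.29
   = 570.22
Design effect: 1.9 × 570.22 = 1083.42.
Round up → n₁ = 1084; n₂ = r·n₁ = 1.5 × 1084 = 1626.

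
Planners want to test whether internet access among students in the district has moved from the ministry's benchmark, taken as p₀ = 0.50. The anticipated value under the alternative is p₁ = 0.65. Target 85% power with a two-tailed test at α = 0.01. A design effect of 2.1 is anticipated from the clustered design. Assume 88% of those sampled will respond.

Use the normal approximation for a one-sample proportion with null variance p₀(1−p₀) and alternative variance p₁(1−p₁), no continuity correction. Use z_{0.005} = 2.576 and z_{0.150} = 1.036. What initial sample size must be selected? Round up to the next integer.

n = [z_{α/2}·√(p₀q₀) + z_β·√(p₁q₁)]² / (p₁ − p₀)²
  = [2.576·√(0.50·0.50) + 1.036·√(0.65·0.35)]² / (0.15)²
  = [2.576·0.5000 + 1.036·0.4770]² / 0.0225
  = [1.7821]² / 0.0225
  = 141.16
Design effect: 2.1 × 141.16 = 296.43.
Adjust for 88% response: 296.43 / 0.88 = 336.85.
Round up → n = 337.

n = 337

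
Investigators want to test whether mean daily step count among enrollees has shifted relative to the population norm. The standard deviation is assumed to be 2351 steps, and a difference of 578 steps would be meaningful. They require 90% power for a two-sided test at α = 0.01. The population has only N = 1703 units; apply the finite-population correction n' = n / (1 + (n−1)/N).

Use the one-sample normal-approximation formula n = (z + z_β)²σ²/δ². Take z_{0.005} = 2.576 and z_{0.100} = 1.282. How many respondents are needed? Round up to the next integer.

n = (z_{α/2} + z_β)² · σ² / δ²
  = (2.576 + 1.282)² · 2351² / 578²
  = 14.8842 · 5527201 / 334084
  = 246.25
Finite-population correction (N = 1703): 246.25 / (1 + (246.25 − 1)/1703) = 215.25.
Round up → n = 216.

n = 216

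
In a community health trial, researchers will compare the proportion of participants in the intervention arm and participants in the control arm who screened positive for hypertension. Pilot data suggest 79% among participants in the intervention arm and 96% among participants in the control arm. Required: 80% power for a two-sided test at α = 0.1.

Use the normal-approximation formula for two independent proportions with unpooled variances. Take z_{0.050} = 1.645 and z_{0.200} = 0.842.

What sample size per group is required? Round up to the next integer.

n = 44 per group

n = (z_{α/2} + z_β)² · [p₁(1−p₁) + p₂(1−p₂)] / (p₁ − p₂)²
  = (1.645 + 0.842)² · (0.79·0.21 + 0.96·0.04) / (-0.17)²
  = (2.487)² · (0.1659 + 0.0384) / 0.0289
  = 6.1852 · 0.2043 / 0.0289
  = 43.72
Round up → n = 44 per group.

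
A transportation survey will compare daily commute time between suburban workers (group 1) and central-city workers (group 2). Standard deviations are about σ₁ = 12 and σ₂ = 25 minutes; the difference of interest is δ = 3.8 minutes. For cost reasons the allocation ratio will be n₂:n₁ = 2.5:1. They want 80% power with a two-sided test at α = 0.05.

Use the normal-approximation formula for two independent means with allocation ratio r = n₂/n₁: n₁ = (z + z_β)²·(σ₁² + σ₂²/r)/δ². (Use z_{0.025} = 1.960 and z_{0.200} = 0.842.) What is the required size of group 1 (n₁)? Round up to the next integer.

n₁ = (z_{α/2} + z_β)² · (σ₁² + σ₂²/r) / δ²
   = (1.960 + 0.842)² · (12² + 25²/2.5) / 3.8²
   = 7.8512 · (144 + 250) / 14.44
   = 7.8512 · 394 / 14.44
   = 214.22
Round up → n₁ = 215; n₂ = r·n₁ = 2.5 × 215 = 538.

n₁ = 215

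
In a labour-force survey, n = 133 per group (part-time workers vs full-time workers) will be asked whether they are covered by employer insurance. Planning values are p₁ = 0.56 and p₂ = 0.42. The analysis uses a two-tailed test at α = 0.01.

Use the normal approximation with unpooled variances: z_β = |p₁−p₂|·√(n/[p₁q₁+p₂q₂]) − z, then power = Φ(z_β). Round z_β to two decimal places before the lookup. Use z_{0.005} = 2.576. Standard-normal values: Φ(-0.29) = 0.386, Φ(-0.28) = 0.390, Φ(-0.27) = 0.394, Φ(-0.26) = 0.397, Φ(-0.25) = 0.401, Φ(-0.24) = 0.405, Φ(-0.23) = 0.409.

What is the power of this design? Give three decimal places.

Power ≈ 0.394

z_β = |p₁−p₂|·√(n/[p₁q₁+p₂q₂]) − z_{α/2}
    = 0.14 · √(133/0.4900) − 2.576
    = 0.14 · 16.4751 − 2.576
    = 2.3065 − 2.576 = -0.2695 → -0.27
Power = Φ(-0.27) = 0.394.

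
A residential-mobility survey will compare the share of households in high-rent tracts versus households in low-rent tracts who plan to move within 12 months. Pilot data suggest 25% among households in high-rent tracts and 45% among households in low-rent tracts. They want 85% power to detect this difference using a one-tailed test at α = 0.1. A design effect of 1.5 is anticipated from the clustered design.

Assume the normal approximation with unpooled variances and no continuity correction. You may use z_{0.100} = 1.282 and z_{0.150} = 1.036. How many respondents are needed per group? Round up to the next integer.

n = 88 per group

n = (z_α + z_β)² · [p₁(1−p₁) + p₂(1−p₂)] / (p₁ − p₂)²
  = (1.282 + 1.036)² · (0.25·0.75 + 0.45·0.55) / (-0.20)²
  = (2.318)² · (0.1875 + 0.2475) / 0.0400
  = 5.3731 · 0.4350 / 0.0400
  = 58.43
Design effect: 1.5 × 58.43 = 87.65.
Round up → n = 88 per group.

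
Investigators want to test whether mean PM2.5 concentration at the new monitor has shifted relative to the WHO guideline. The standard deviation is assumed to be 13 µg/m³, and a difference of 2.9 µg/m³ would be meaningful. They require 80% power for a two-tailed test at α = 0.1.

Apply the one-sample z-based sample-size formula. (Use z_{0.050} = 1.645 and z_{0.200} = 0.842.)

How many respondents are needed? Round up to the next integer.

n = (z_{α/2} + z_β)² · σ² / δ²
  = (1.645 + 0.842)² · 13² / 2.9²
  = 6.1852 · 169 / 8.41
  = 124.29
Round up → n = 125.

n = 125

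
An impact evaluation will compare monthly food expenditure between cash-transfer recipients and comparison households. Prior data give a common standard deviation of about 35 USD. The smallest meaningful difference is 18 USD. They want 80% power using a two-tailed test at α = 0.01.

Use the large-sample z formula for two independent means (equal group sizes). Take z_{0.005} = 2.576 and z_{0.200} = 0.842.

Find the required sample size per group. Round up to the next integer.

n = (z_{α/2} + z_β)² · (σ₁² + σ₂²) / δ²
  = (2.576 + 0.842)² · (2·35² = 2450) / 18²
  = 11.6827 · 2450 / 324
  = 88.34
Round up → n = 89 per group.

n = 89 per group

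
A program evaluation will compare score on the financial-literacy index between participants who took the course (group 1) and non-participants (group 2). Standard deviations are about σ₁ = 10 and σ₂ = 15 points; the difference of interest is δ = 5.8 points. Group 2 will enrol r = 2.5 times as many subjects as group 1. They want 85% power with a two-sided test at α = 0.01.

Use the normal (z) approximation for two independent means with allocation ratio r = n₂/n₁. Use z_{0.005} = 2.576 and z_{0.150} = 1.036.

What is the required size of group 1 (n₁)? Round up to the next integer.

n₁ = (z_{α/2} + z_β)² · (σ₁² + σ₂²/r) / δ²
   = (2.576 + 1.036)² · (10² + 15²/2.5) / 5.8²
   = 13.0465 · (100 + 90) / 33.64
   = 13.0465 · 190 / 33.64
   = 73.69
Round up → n₁ = 74; n₂ = r·n₁ = 2.5 × 74 = 185.

n₁ = 74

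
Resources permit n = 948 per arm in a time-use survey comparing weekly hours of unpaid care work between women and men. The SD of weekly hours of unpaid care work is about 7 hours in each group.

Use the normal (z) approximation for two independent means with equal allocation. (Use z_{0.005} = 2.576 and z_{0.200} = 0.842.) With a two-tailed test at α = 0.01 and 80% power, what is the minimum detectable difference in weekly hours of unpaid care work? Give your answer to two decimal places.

δ = (z_{α/2} + z_β) · √((σ₁²+σ₂²)/n)
  = (2.576 + 0.842) · √(98/948)
  = 3.418 · √0.10338
  = 3.418 · 0.3215
  = 1.0990

Minimum detectable difference ≈ 1.10 hours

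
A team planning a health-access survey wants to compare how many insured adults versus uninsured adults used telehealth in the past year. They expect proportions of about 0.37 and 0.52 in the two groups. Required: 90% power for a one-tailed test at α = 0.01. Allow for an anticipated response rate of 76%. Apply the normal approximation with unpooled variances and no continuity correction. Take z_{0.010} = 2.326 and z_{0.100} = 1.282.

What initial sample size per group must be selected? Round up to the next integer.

n = 368 per group

n = (z_α + z_β)² · [p₁(1−p₁) + p₂(1−p₂)] / (p₁ − p₂)²
  = (2.326 + 1.282)² · (0.37·0.63 + 0.52·0.48) / (-0.15)²
  = (3.608)² · (0.2331 + 0.2496) / 0.0225
  = 13.0177 · 0.4827 / 0.0225
  = 279.27
Adjust for 76% response: 279.27 / 0.76 = 367.46.
Round up → n = 368 per group.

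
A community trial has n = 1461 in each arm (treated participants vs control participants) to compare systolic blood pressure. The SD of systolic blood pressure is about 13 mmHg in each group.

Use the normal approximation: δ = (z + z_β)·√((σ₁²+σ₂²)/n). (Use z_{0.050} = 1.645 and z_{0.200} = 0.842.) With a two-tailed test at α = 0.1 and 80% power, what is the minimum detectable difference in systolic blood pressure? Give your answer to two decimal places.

δ = (z_{α/2} + z_β) · √((σ₁²+σ₂²)/n)
  = (1.645 + 0.842) · √(338/1461)
  = 2.487 · √0.23135
  = 2.487 · 0.4810
  = 1.1962

Minimum detectable difference ≈ 1.20 mmHg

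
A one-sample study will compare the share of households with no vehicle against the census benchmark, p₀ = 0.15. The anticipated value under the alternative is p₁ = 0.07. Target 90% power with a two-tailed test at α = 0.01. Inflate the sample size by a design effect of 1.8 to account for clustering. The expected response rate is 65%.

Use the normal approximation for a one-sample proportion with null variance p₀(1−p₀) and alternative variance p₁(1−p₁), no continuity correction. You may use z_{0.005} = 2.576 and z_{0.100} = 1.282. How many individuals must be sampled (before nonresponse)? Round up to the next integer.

n = 673

n = [z_{α/2}·√(p₀q₀) + z_β·√(p₁q₁)]² / (p₁ − p₀)²
  = [2.576·√(0.15·0.85) + 1.282·√(0.07·0.93)]² / (-0.08)²
  = [2.576·0.3571 + 1.282·0.2551]² / 0.0064
  = [1.2469]² / 0.0064
  = 242.94
Design effect: 1.8 × 242.94 = 437.29.
Adjust for 65% response: 437.29 / 0.65 = 672.75.
Round up → n = 673.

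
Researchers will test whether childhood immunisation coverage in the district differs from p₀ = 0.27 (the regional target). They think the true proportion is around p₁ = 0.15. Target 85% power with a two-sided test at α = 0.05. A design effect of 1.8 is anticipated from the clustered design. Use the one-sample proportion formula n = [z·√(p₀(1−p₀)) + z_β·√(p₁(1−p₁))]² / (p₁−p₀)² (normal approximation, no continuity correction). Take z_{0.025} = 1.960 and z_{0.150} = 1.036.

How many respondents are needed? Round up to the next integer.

n = [z_{α/2}·√(p₀q₀) + z_β·√(p₁q₁)]² / (p₁ − p₀)²
  = [1.960·√(0.27·0.73) + 1.036·√(0.15·0.85)]² / (-0.12)²
  = [1.960·0.4440 + 1.036·0.3571]² / 0.0144
  = [1.2401]² / 0.0144
  = 106.79
Design effect: 1.8 × 106.79 = 192.23.
Round up → n = 193.

n = 193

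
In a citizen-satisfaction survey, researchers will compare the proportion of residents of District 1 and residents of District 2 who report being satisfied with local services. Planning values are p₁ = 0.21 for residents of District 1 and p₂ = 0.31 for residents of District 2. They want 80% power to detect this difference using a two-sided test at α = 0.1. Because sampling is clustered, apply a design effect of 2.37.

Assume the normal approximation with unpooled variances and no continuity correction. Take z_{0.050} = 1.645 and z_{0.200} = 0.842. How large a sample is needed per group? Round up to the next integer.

n = (z_{α/2} + z_β)² · [p₁(1−p₁) + p₂(1−p₂)] / (p₁ − p₂)²
  = (1.645 + 0.842)² · (0.21·0.79 + 0.31·0.69) / (-0.10)²
  = (2.487)² · (0.1659 + 0.2139) / 0.0100
  = 6.1852 · 0.3798 / 0.0100
  = 234.91
Design effect: 2.37 × 234.91 = 556.74.
Round up → n = 557 per group.

n = 557 per group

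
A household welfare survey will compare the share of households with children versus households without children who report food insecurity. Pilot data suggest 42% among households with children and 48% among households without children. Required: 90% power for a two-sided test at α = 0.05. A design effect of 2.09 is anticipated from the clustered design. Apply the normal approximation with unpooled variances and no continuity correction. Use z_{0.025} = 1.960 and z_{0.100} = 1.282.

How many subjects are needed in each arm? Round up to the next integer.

n = 3010 per group

n = (z_{α/2} + z_β)² · [p₁(1−p₁) + p₂(1−p₂)] / (p₁ − p₂)²
  = (1.960 + 1.282)² · (0.42·0.58 + 0.48·0.52) / (-0.06)²
  = (3.242)² · (0.2436 + 0.2496) / 0.0036
  = 10.5106 · 0.4932 / 0.0036
  = 1439.95
Design effect: 2.09 × 1439.95 = 3009.49.
Round up → n = 3010 per group.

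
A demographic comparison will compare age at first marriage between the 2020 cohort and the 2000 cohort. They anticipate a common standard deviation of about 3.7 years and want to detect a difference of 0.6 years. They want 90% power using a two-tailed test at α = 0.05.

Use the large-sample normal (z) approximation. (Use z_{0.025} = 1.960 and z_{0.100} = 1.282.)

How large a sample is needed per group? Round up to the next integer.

n = (z_{α/2} + z_β)² · (σ₁² + σ₂²) / δ²
  = (1.960 + 1.282)² · (2·3.7² = 27.38) / 0.6²
  = 10.5106 · 27.38 / 0.36
  = 799.39
Round up → n = 800 per group.

n = 800 per group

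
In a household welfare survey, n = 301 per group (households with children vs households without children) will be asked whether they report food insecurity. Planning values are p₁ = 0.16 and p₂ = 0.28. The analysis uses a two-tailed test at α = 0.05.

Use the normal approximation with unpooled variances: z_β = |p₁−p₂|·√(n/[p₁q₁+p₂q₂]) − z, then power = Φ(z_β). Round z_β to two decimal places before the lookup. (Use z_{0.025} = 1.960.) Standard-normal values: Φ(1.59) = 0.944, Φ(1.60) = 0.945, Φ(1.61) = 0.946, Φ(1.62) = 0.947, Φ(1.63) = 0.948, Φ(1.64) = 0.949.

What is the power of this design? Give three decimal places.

z_β = |p₁−p₂|·√(n/[p₁q₁+p₂q₂]) − z_{α/2}
    = 0.12 · √(301/0.3360) − 1.960
    = 0.12 · 29.9305 − 1.960
    = 3.5917 − 1.960 = 1.6317 → 1.63
Power = Φ(1.63) = 0.948.

Power ≈ 0.948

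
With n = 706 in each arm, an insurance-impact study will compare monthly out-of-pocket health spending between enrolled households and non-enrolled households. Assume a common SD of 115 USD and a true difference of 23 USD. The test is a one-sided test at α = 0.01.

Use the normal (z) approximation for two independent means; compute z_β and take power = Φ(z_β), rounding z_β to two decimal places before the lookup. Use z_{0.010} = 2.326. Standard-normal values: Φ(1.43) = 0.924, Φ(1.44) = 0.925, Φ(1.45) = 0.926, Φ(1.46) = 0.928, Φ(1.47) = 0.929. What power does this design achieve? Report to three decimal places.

Power ≈ 0.924

z_β = δ·√(n/(σ₁²+σ₂²)) − z_α
    = 23 · √(706/26450) − 2.326
    = 23 · 0.16338 − 2.326
    = 3.7577 − 2.326 = 1.4317 → 1.43
Power = Φ(1.43) = 0.924.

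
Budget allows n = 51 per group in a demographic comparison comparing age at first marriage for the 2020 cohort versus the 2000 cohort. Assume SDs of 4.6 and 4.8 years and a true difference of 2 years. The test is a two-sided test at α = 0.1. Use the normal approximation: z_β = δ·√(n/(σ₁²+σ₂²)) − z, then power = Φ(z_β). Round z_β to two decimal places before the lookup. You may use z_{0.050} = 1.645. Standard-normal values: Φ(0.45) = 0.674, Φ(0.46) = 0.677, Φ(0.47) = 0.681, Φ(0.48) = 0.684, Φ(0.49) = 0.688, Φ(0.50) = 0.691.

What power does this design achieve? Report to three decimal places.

z_β = δ·√(n/(σ₁²+σ₂²)) − z_{α/2}
    = 2 · √(51/44.2) − 1.645
    = 2 · 1.07417 − 1.645
    = 2.1483 − 1.645 = 0.5033 → 0.50
Power = Φ(0.50) = 0.691.

Power ≈ 0.691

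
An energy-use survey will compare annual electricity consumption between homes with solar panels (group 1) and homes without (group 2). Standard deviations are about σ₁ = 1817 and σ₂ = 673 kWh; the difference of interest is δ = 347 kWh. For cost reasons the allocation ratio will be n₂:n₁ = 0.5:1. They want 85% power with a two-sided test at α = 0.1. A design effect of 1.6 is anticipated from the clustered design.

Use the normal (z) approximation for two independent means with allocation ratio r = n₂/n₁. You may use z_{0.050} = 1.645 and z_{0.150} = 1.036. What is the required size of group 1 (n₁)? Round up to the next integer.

n₁ = (z_{α/2} + z_β)² · (σ₁² + σ₂²/r) / δ²
   = (1.645 + 1.036)² · (1817² + 673²/0.5) / 347²
   = 7.1878 · (3301489 + 905858) / 120409
   = 7.1878 · 4207347 / 120409
   = 251.16
Design effect: 1.6 × 251.16 = 401.85.
Round up → n₁ = 402; n₂ = r·n₁ = 0.5 × 402 = 201.

n₁ = 402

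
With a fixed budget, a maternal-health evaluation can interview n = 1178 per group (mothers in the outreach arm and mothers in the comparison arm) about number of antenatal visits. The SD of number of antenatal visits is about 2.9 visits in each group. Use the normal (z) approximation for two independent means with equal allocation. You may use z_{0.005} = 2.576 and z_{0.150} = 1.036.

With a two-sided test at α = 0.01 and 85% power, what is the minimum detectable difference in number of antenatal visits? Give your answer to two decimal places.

δ = (z_{α/2} + z_β) · √((σ₁²+σ₂²)/n)
  = (2.576 + 1.036) · √(16.82/1178)
  = 3.612 · √0.01428
  = 3.612 · 0.1195
  = 0.4316

Minimum detectable difference ≈ 0.43 visits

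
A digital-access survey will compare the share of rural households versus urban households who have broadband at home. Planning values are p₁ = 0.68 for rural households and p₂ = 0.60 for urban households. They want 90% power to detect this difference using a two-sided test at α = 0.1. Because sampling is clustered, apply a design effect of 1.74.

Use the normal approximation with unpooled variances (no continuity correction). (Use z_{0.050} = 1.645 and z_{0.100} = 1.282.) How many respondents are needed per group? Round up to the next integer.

n = 1066 per group

n = (z_{α/2} + z_β)² · [p₁(1−p₁) + p₂(1−p₂)] / (p₁ − p₂)²
  = (1.645 + 1.282)² · (0.68·0.32 + 0.60·0.40) / (0.08)²
  = (2.927)² · (0.2176 + 0.2400) / 0.0064
  = 8.5673 · 0.4576 / 0.0064
  = 612.56
Design effect: 1.74 × 612.56 = 1065.86.
Round up → n = 1066 per group.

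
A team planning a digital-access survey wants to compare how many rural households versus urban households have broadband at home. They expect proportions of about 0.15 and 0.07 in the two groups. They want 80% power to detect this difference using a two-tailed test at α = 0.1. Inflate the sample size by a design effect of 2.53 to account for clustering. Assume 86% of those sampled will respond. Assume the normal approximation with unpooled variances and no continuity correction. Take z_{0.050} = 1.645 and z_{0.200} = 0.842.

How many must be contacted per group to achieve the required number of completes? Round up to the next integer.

n = 548 per group

n = (z_{α/2} + z_β)² · [p₁(1−p₁) + p₂(1−p₂)] / (p₁ − p₂)²
  = (1.645 + 0.842)² · (0.15·0.85 + 0.07·0.93) / (0.08)²
  = (2.487)² · (0.1275 + 0.0651) / 0.0064
  = 6.1852 · 0.1926 / 0.0064
  = 186.13
Design effect: 2.53 × 186.13 = 470.92.
Adjust for 86% response: 470.92 / 0.86 = 547.58.
Round up → n = 548 per group.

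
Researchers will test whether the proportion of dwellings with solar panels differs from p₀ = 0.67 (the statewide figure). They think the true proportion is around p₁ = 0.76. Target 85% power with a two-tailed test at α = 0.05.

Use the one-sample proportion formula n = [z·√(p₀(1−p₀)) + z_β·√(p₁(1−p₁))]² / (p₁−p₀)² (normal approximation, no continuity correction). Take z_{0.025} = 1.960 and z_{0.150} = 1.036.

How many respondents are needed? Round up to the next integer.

n = [z_{α/2}·√(p₀q₀) + z_β·√(p₁q₁)]² / (p₁ − p₀)²
  = [1.960·√(0.67·0.33) + 1.036·√(0.76·0.24)]² / (0.09)²
  = [1.960·0.4702 + 1.036·0.4271]² / 0.0081
  = [1.3641]² / 0.0081
  = 229.72
Round up → n = 230.

n = 230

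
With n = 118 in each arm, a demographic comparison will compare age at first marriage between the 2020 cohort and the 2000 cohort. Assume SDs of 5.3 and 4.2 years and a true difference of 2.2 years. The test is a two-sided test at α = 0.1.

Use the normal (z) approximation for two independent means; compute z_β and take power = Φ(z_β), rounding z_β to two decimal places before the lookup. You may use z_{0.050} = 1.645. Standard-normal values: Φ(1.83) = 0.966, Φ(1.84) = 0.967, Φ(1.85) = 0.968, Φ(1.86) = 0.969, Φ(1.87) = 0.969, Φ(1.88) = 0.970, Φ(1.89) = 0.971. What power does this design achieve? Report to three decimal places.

Power ≈ 0.971

z_β = δ·√(n/(σ₁²+σ₂²)) − z_{α/2}
    = 2.2 · √(118/45.73) − 1.645
    = 2.2 · 1.60635 − 1.645
    = 3.5340 − 1.645 = 1.8890 → 1.89
Power = Φ(1.89) = 0.971.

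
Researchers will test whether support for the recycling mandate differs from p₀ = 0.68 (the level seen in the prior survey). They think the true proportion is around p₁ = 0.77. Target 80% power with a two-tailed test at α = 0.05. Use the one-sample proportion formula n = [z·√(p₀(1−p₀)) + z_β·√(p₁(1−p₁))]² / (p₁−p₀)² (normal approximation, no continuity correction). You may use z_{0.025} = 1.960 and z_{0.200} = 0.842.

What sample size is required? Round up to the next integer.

n = [z_{α/2}·√(p₀q₀) + z_β·√(p₁q₁)]² / (p₁ − p₀)²
  = [1.960·√(0.68·0.32) + 0.842·√(0.77·0.23)]² / (0.09)²
  = [1.960·0.4665 + 0.842·0.4208]² / 0.0081
  = [1.2686]² / 0.0081
  = 198.70
Round up → n = 199.

n = 199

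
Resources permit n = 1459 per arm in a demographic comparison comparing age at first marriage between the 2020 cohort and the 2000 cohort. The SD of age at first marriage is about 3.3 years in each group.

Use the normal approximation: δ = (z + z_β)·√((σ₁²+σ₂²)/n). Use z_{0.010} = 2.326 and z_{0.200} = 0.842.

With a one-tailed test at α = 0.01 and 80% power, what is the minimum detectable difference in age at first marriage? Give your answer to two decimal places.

Minimum detectable difference ≈ 0.39 years

δ = (z_α + z_β) · √((σ₁²+σ₂²)/n)
  = (2.326 + 0.842) · √(21.78/1459)
  = 3.168 · √0.01493
  = 3.168 · 0.1222
  = 0.3871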